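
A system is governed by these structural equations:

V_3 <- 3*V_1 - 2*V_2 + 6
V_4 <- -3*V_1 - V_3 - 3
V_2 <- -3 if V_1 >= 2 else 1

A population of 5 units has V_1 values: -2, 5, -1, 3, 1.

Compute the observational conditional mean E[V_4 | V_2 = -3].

Observing V_2=-3 restricts to units where V_2's equation naturally yields -3: V_1 ∈ {5, 3}. In that subpopulation V_4 = -45, -33, mean -39.

-39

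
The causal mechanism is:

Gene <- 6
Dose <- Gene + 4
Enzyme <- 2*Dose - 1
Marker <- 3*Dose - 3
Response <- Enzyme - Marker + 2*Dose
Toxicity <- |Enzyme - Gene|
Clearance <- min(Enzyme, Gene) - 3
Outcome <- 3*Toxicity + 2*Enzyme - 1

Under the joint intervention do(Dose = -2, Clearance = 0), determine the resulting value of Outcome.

22

Under do(Dose = -2, Clearance = 0), each intervened variable's structural equation is replaced by its fixed value.
Enzyme = 2*Dose - 1  [with Dose=-2]  = -5
Toxicity = |Enzyme - Gene|  [with Enzyme=-5, Gene=6]  = 11
Outcome = 3*Toxicity + 2*Enzyme - 1  [with Toxicity=11, Enzyme=-5]  = 22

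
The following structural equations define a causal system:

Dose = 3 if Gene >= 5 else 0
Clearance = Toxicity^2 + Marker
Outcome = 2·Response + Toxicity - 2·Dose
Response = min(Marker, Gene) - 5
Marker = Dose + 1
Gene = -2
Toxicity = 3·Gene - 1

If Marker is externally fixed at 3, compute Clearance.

52

The intervention breaks the incoming arrows to Marker: Marker = Dose + 1 no longer applies, and Marker = 3.
Toxicity = 3·Gene - 1  [with Gene=-2]  = -7
Clearance = Toxicity^2 + Marker  [with Toxicity=-7, Marker=3]  = 52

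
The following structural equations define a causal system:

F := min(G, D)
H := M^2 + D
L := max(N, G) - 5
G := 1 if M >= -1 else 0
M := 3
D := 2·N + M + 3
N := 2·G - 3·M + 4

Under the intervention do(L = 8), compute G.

1

do(L=8) replaces the equation L := max(N, G) - 5 with the constant L = 8.
G is not downstream of the intervention, so its value is determined by the original equations.
G = 1 if M >= -1 else 0  [with M=3]  = 1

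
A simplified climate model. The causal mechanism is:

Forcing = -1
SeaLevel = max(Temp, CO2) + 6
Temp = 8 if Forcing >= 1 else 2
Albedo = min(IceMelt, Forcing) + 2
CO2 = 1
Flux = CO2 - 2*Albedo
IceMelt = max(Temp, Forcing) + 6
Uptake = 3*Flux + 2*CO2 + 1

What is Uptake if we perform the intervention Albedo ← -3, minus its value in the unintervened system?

do(Albedo=-3) replaces the equation Albedo = min(IceMelt, Forcing) + 2 with the constant Albedo = -3.
Flux = CO2 - 2*Albedo  [with CO2=1, Albedo=-3]  = 7
Uptake = 3*Flux + 2*CO2 + 1  [with Flux=7, CO2=1]  = 24
Without intervention: Temp = 8 if Forcing >= 1 else 2  [with Forcing=-1]  = 2; IceMelt = max(Temp, Forcing) + 6  [with Temp=2, Forcing=-1]  = 8; Albedo = min(IceMelt, Forcing) + 2  [with IceMelt=8, Forcing=-1]  = 1; Flux = CO2 - 2*Albedo  [with CO2=1, Albedo=1]  = -1; Uptake = 3*Flux + 2*CO2 + 1  [with Flux=-1, CO2=1]  = 0.
Change = 24 − 0 = 24.

24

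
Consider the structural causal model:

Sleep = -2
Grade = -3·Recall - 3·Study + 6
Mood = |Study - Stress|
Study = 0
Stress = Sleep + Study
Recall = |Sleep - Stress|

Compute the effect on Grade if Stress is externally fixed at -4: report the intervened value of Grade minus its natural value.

The intervention breaks the incoming arrows to Stress: Stress = Sleep + Study no longer applies, and Stress = -4.
Recall = |Sleep - Stress|  [with Sleep=-2, Stress=-4]  = 2
Grade = -3·Recall - 3·Study + 6  [with Recall=2, Study=0]  = 0
Without intervention: Stress = Sleep + Study  [with Sleep=-2, Study=0]  = -2; Recall = |Sleep - Stress|  [with Sleep=-2, Stress=-2]  = 0; Grade = -3·Recall - 3·Study + 6  [with Recall=0, Study=0]  = 6.
Change = 0 − 6 = -6.

-6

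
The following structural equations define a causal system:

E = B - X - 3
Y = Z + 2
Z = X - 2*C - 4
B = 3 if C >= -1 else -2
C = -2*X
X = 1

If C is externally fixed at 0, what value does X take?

Under do(C=0), the mechanism C = -2*X is discarded; C is fixed at 0.
X is not downstream of the intervention, so its value is determined by the original equations.

1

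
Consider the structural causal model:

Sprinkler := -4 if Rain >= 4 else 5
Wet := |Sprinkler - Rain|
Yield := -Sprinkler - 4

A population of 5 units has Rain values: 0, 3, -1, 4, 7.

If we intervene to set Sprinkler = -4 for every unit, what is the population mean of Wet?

6.6

Under do(Sprinkler=-4), Sprinkler's equation is replaced by Sprinkler=-4 for every unit. Per-unit Wet: 4, 7, 3, 8, 11. Mean = 6.6.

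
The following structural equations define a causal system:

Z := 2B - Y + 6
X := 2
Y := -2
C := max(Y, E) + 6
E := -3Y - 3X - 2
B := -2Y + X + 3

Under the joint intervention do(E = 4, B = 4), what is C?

10

The joint intervention fixes E = 4, B = 4, removing each variable's own equation.
C = max(Y, E) + 6  [with Y=-2, E=4]  = 10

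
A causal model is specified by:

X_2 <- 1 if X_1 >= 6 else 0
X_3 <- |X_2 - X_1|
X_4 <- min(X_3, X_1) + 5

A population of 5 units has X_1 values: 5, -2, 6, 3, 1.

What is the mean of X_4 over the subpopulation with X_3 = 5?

E[X_4|X_3=5] averages over only the 2 units with X_3=5 (X_1 = 5, 6): X_4 = 10, 10, mean 10.

10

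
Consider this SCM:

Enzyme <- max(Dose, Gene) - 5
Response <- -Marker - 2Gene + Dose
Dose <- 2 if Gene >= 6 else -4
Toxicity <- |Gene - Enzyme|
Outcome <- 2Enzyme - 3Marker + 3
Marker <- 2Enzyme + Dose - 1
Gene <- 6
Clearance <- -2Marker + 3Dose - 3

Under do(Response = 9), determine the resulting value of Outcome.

do(Response=9) replaces the equation Response <- -Marker - 2Gene + Dose with the constant Response = 9.
Outcome is not downstream of the intervention, so its value is determined by the original equations.
Dose = 2 if Gene >= 6 else -4  [with Gene=6]  = 2
Enzyme = max(Dose, Gene) - 5  [with Dose=2, Gene=6]  = 1
Marker = 2Enzyme + Dose - 1  [with Enzyme=1, Dose=2]  = 3
Outcome = 2Enzyme - 3Marker + 3  [with Enzyme=1, Marker=3]  = -4

-4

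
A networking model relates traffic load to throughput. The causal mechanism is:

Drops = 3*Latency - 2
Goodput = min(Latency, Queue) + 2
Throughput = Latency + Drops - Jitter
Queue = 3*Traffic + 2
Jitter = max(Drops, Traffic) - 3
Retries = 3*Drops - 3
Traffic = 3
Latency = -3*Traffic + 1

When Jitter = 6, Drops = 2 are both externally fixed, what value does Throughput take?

Under do(Jitter = 6, Drops = 2), each intervened variable's structural equation is replaced by its fixed value.
Latency = -3*Traffic + 1  [with Traffic=3]  = -8
Throughput = Latency + Drops - Jitter  [with Latency=-8, Drops=2, Jitter=6]  = -12

-12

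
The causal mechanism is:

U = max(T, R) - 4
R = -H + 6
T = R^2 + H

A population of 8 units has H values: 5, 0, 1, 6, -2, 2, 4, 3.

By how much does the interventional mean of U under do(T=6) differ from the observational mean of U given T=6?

0.25

Every unit gets T=6 under the intervention. U values become 2, 2, 2, 2, 4, 2, 2, 2; E[U|do(T=6)] = 2.25.
Conditioning on T=6 selects the 2 unit(s) with H ∈ {5, 6}. Their U values: 2, 2. Mean = 2.
Difference = 2.25 − 2 = 0.25.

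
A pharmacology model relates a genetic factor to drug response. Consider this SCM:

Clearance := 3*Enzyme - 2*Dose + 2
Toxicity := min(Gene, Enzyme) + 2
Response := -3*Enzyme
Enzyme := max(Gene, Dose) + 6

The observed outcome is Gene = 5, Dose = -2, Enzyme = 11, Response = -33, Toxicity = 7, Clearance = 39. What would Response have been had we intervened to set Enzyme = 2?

-6

The intervention breaks the incoming arrows to Enzyme: Enzyme := max(Gene, Dose) + 6 no longer applies, and Enzyme = 2.
Response = -3*Enzyme  [with Enzyme=2]  = -6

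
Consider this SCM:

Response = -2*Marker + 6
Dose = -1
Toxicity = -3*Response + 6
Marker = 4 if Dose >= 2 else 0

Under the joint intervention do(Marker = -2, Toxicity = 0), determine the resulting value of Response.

10

The joint intervention fixes Marker = -2, Toxicity = 0, removing each variable's own equation.
Response = -2*Marker + 6  [with Marker=-2]  = 10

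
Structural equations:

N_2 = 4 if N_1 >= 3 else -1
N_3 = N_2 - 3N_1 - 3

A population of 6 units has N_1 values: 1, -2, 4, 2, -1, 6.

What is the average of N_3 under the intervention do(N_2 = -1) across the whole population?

do(N_2=-1) breaks N_2's dependence on N_1. With N_2=-1 fixed, N_3 across the units is -7, 2, -16, -10, -1, -22, mean -9.

-9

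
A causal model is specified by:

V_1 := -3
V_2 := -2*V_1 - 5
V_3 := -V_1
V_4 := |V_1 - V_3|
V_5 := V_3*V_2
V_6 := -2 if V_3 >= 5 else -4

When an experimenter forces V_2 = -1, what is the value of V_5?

-3

do(V_2=-1) replaces the equation V_2 := -2*V_1 - 5 with the constant V_2 = -1.
V_3 = -V_1  [with V_1=-3]  = 3
V_5 = V_3*V_2  [with V_3=3, V_2=-1]  = -3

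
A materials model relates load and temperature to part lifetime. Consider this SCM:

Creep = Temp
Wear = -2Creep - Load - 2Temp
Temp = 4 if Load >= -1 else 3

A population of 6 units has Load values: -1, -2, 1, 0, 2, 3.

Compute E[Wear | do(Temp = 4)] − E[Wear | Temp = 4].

do(Temp=4) breaks Temp's dependence on Load. With Temp=4 fixed, Wear across the units is -15, -14, -17, -16, -18, -19, mean -16.5.
Conditioning on Temp=4 selects the 5 unit(s) with Load ∈ {-1, 1, 0, 2, 3}. Their Wear values: -15, -17, -16, -18, -19. Mean = -17.
Difference = -16.5 − (-17) = 0.5.

0.5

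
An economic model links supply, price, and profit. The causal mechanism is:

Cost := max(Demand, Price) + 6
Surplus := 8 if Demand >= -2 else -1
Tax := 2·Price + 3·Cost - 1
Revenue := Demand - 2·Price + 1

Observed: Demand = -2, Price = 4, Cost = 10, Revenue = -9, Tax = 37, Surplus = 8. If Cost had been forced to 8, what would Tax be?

do(Cost=8) replaces the equation Cost := max(Demand, Price) + 6 with the constant Cost = 8.
Tax = 2·Price + 3·Cost - 1  [with Price=4, Cost=8]  = 31

31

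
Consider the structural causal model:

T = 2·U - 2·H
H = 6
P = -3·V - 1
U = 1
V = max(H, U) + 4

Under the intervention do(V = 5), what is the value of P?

Intervening sets V = 5 and removes its equation (V = max(H, U) + 4).
P = -3·V - 1  [with V=5]  = -16

-16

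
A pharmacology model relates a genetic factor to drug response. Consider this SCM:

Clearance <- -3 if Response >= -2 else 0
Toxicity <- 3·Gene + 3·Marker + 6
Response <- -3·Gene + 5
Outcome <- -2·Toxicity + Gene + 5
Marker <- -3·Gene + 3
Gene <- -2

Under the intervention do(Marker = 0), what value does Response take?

The intervention breaks the incoming arrows to Marker: Marker <- -3·Gene + 3 no longer applies, and Marker = 0.
Since Response is not a descendant of the intervened variable, it is unaffected.
Response = -3·Gene + 5  [with Gene=-2]  = 11

11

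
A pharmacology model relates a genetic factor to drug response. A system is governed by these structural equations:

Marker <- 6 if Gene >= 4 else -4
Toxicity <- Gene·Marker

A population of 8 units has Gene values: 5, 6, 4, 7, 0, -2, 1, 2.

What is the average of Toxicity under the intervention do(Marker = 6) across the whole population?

17.25

Under do(Marker=6), Marker's equation is replaced by Marker=6 for every unit. Per-unit Toxicity: 30, 36, 24, 42, 0, -12, 6, 12. Mean = 17.25.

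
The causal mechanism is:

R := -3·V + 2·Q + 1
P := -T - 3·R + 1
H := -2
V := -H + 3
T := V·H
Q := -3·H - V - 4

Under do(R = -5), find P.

26

The intervention breaks the incoming arrows to R: R := -3·V + 2·Q + 1 no longer applies, and R = -5.
V = -H + 3  [with H=-2]  = 5
T = V·H  [with V=5, H=-2]  = -10
P = -T - 3·R + 1  [with T=-10, R=-5]  = 26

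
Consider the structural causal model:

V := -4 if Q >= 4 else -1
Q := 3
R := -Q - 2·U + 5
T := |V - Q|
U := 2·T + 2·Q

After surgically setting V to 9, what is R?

do(V=9) replaces the equation V := -4 if Q >= 4 else -1 with the constant V = 9.
T = |V - Q|  [with V=9, Q=3]  = 6
U = 2·T + 2·Q  [with T=6, Q=3]  = 18
R = -Q - 2·U + 5  [with Q=3, U=18]  = -34

-34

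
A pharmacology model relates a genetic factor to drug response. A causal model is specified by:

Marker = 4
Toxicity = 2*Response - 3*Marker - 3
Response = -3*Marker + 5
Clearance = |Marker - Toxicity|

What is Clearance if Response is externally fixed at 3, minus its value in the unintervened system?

-20

Under do(Response=3), the mechanism Response = -3*Marker + 5 is discarded; Response is fixed at 3.
Toxicity = 2*Response - 3*Marker - 3  [with Response=3, Marker=4]  = -9
Clearance = |Marker - Toxicity|  [with Marker=4, Toxicity=-9]  = 13
Without intervention: Response = -3*Marker + 5  [with Marker=4]  = -7; Toxicity = 2*Response - 3*Marker - 3  [with Response=-7, Marker=4]  = -29; Clearance = |Marker - Toxicity|  [with Marker=4, Toxicity=-29]  = 33.
Change = 13 − 33 = -20.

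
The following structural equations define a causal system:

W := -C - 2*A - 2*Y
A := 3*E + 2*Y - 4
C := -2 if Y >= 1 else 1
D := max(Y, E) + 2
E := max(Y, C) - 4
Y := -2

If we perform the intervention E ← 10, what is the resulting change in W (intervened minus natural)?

The intervention breaks the incoming arrows to E: E := max(Y, C) - 4 no longer applies, and E = 10.
C = -2 if Y >= 1 else 1  [with Y=-2]  = 1
A = 3*E + 2*Y - 4  [with E=10, Y=-2]  = 22
W = -C - 2*A - 2*Y  [with C=1, A=22, Y=-2]  = -41
Without intervention: C = -2 if Y >= 1 else 1  [with Y=-2]  = 1; E = max(Y, C) - 4  [with Y=-2, C=1]  = -3; A = 3*E + 2*Y - 4  [with E=-3, Y=-2]  = -17; W = -C - 2*A - 2*Y  [with C=1, A=-17, Y=-2]  = 37.
Change = -41 − 37 = -78.

-78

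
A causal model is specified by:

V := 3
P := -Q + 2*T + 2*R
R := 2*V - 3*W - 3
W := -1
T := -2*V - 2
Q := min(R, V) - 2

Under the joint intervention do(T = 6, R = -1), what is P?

13

The joint intervention fixes T = 6, R = -1, removing each variable's own equation.
Q = min(R, V) - 2  [with R=-1, V=3]  = -3
P = -Q + 2*T + 2*R  [with Q=-3, T=6, R=-1]  = 13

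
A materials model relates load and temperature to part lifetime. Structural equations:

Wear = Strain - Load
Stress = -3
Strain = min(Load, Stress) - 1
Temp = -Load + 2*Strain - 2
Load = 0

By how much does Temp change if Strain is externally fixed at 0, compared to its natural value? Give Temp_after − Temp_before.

The intervention breaks the incoming arrows to Strain: Strain = min(Load, Stress) - 1 no longer applies, and Strain = 0.
Temp = -Load + 2*Strain - 2  [with Load=0, Strain=0]  = -2
Without intervention: Strain = min(Load, Stress) - 1  [with Load=0, Stress=-3]  = -4; Temp = -Load + 2*Strain - 2  [with Load=0, Strain=-4]  = -10.
Change = -2 − (-10) = 8.

8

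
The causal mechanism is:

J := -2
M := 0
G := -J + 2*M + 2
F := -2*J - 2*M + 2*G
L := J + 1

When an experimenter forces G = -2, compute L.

do(G=-2) replaces the equation G := -J + 2*M + 2 with the constant G = -2.
L is not downstream of the intervention, so its value is determined by the original equations.
L = J + 1  [with J=-2]  = -1

-1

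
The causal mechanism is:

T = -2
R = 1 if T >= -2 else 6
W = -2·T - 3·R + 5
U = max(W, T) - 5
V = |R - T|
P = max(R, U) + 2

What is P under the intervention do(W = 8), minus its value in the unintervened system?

2

The intervention breaks the incoming arrows to W: W = -2·T - 3·R + 5 no longer applies, and W = 8.
R = 1 if T >= -2 else 6  [with T=-2]  = 1
U = max(W, T) - 5  [with W=8, T=-2]  = 3
P = max(R, U) + 2  [with R=1, U=3]  = 5
Without intervention: R = 1 if T >= -2 else 6  [with T=-2]  = 1; W = -2·T - 3·R + 5  [with T=-2, R=1]  = 6; U = max(W, T) - 5  [with W=6, T=-2]  = 1; P = max(R, U) + 2  [with R=1, U=1]  = 3.
Change = 5 − 3 = 2.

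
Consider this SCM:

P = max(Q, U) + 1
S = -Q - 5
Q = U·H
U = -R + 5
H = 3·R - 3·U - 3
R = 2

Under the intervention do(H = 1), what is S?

The intervention breaks the incoming arrows to H: H = 3·R - 3·U - 3 no longer applies, and H = 1.
U = -R + 5  [with R=2]  = 3
Q = U·H  [with U=3, H=1]  = 3
S = -Q - 5  [with Q=3]  = -8

-8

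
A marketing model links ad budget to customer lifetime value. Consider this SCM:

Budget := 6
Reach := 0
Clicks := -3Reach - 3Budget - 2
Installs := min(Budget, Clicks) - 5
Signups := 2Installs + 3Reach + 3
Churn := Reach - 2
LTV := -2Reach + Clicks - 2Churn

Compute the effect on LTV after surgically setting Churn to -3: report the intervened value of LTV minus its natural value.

2

Intervening sets Churn = -3 and removes its equation (Churn := Reach - 2).
Clicks = -3Reach - 3Budget - 2  [with Reach=0, Budget=6]  = -20
LTV = -2Reach + Clicks - 2Churn  [with Reach=0, Clicks=-20, Churn=-3]  = -14
Without intervention: Clicks = -3Reach - 3Budget - 2  [with Reach=0, Budget=6]  = -20; Churn = Reach - 2  [with Reach=0]  = -2; LTV = -2Reach + Clicks - 2Churn  [with Reach=0, Clicks=-20, Churn=-2]  = -16.
Change = -14 − (-16) = 2.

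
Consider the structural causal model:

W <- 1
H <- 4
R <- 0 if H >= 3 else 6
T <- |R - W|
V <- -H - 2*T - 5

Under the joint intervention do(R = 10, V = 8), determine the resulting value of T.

The joint intervention fixes R = 10, V = 8, removing each variable's own equation.
T = |R - W|  [with R=10, W=1]  = 9

9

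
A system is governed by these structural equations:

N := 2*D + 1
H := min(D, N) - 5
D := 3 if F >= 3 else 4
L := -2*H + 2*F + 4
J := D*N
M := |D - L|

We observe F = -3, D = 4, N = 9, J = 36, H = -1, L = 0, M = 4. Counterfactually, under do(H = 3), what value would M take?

Under do(H=3), the mechanism H := min(D, N) - 5 is discarded; H is fixed at 3.
D = 3 if F >= 3 else 4  [with F=-3]  = 4
L = -2*H + 2*F + 4  [with H=3, F=-3]  = -8
M = |D - L|  [with D=4, L=-8]  = 12

12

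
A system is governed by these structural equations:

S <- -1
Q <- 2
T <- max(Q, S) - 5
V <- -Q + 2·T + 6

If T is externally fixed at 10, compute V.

24

The intervention breaks the incoming arrows to T: T <- max(Q, S) - 5 no longer applies, and T = 10.
V = -Q + 2·T + 6  [with Q=2, T=10]  = 24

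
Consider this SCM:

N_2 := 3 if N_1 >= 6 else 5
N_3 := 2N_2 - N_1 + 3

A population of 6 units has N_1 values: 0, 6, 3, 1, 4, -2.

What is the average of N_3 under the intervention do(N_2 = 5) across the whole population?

11

Under do(N_2=5), N_2's equation is replaced by N_2=5 for every unit. Per-unit N_3: 13, 7, 10, 12, 9, 15. Mean = 11.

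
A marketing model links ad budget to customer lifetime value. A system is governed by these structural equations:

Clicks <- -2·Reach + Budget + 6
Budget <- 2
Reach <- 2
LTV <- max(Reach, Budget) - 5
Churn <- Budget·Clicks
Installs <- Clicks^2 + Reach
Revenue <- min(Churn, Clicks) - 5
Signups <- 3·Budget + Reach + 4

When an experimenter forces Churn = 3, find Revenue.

Intervening sets Churn = 3 and removes its equation (Churn <- Budget·Clicks).
Clicks = -2·Reach + Budget + 6  [with Reach=2, Budget=2]  = 4
Revenue = min(Churn, Clicks) - 5  [with Churn=3, Clicks=4]  = -2

-2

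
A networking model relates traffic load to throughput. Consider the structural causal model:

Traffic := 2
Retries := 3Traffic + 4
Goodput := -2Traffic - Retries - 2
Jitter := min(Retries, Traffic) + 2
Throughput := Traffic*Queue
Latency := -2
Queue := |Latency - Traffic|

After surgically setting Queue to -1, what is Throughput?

The intervention breaks the incoming arrows to Queue: Queue := |Latency - Traffic| no longer applies, and Queue = -1.
Throughput = Traffic*Queue  [with Traffic=2, Queue=-1]  = -2

-2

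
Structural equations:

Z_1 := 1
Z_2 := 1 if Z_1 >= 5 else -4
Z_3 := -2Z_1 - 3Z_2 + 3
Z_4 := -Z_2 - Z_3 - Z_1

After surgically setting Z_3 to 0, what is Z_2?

-4

Under do(Z_3=0), the mechanism Z_3 := -2Z_1 - 3Z_2 + 3 is discarded; Z_3 is fixed at 0.
Since Z_2 is not a descendant of the intervened variable, it is unaffected.
Z_2 = 1 if Z_1 >= 5 else -4  [with Z_1=1]  = -4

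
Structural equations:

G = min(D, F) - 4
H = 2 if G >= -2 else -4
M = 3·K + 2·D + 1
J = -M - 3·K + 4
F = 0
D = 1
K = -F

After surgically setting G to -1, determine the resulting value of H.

The intervention breaks the incoming arrows to G: G = min(D, F) - 4 no longer applies, and G = -1.
H = 2 if G >= -2 else -4  [with G=-1]  = 2

2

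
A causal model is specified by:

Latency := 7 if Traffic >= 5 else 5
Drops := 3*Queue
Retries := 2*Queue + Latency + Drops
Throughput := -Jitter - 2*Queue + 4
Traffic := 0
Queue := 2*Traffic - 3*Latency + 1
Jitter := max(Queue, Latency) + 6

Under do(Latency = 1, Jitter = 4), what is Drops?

-6

The joint intervention fixes Latency = 1, Jitter = 4, removing each variable's own equation.
Queue = 2*Traffic - 3*Latency + 1  [with Traffic=0, Latency=1]  = -2
Drops = 3*Queue  [with Queue=-2]  = -6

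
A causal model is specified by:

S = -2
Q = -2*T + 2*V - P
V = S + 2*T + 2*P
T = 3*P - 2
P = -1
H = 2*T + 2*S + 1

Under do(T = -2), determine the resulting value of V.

The intervention breaks the incoming arrows to T: T = 3*P - 2 no longer applies, and T = -2.
V = S + 2*T + 2*P  [with S=-2, T=-2, P=-1]  = -8

-8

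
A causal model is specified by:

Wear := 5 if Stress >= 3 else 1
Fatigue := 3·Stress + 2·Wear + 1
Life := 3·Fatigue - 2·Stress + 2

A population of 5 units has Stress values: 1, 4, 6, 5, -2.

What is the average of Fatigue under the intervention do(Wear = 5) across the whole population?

do(Wear=5) breaks Wear's dependence on Stress. With Wear=5 fixed, Fatigue across the units is 14, 23, 29, 26, 5, mean 19.4.

19.4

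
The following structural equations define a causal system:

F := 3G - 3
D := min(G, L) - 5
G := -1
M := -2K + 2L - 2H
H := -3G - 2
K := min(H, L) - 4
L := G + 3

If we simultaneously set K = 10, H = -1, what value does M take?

The joint intervention fixes K = 10, H = -1, removing each variable's own equation.
L = G + 3  [with G=-1]  = 2
M = -2K + 2L - 2H  [with K=10, L=2, H=-1]  = -14

-14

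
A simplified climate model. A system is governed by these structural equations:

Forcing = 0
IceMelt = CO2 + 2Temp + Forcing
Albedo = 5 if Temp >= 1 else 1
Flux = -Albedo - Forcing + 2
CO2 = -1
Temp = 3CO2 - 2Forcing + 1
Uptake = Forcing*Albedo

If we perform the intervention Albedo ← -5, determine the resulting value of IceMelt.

-5

The intervention breaks the incoming arrows to Albedo: Albedo = 5 if Temp >= 1 else 1 no longer applies, and Albedo = -5.
Since IceMelt is not a descendant of the intervened variable, it is unaffected.
Temp = 3CO2 - 2Forcing + 1  [with CO2=-1, Forcing=0]  = -2
IceMelt = CO2 + 2Temp + Forcing  [with CO2=-1, Temp=-2, Forcing=0]  = -5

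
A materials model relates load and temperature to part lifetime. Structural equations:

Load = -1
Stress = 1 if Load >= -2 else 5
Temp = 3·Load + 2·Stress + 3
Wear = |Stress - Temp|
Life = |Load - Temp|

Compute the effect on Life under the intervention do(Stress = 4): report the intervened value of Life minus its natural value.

do(Stress=4) replaces the equation Stress = 1 if Load >= -2 else 5 with the constant Stress = 4.
Temp = 3·Load + 2·Stress + 3  [with Load=-1, Stress=4]  = 8
Life = |Load - Temp|  [with Load=-1, Temp=8]  = 9
Without intervention: Stress = 1 if Load >= -2 else 5  [with Load=-1]  = 1; Temp = 3·Load + 2·Stress + 3  [with Load=-1, Stress=1]  = 2; Life = |Load - Temp|  [with Load=-1, Temp=2]  = 3.
Change = 9 − 3 = 6.

6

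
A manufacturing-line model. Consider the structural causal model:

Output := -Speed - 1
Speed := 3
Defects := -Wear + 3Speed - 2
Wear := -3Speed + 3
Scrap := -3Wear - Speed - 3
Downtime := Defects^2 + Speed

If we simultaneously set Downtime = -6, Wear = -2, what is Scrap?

Under do(Downtime = -6, Wear = -2), each intervened variable's structural equation is replaced by its fixed value.
Scrap = -3Wear - Speed - 3  [with Wear=-2, Speed=3]  = 0

0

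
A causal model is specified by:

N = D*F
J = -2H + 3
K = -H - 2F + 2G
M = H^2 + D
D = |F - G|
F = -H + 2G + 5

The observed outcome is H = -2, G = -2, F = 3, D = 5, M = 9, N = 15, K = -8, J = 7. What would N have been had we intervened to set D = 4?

12

Under do(D=4), the mechanism D = |F - G| is discarded; D is fixed at 4.
F = -H + 2G + 5  [with H=-2, G=-2]  = 3
N = D*F  [with D=4, F=3]  = 12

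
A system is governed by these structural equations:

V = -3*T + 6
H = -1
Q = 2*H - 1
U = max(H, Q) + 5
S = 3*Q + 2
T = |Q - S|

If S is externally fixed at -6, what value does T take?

3

do(S=-6) replaces the equation S = 3*Q + 2 with the constant S = -6.
Q = 2*H - 1  [with H=-1]  = -3
T = |Q - S|  [with Q=-3, S=-6]  = 3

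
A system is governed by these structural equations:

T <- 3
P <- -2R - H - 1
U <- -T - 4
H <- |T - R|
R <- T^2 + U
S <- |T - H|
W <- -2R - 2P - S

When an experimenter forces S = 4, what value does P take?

do(S=4) replaces the equation S <- |T - H| with the constant S = 4.
Since P is not a descendant of the intervened variable, it is unaffected.
U = -T - 4  [with T=3]  = -7
R = T^2 + U  [with T=3, U=-7]  = 2
H = |T - R|  [with T=3, R=2]  = 1
P = -2R - H - 1  [with R=2, H=1]  = -6

-6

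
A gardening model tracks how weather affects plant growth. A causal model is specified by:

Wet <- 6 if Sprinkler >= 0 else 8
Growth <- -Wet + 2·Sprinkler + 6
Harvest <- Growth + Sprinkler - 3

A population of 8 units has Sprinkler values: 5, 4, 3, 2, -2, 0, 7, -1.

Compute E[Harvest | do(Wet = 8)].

1.75

do(Wet=8) breaks Wet's dependence on Sprinkler. With Wet=8 fixed, Harvest across the units is 10, 7, 4, 1, -11, -5, 16, -8, mean 1.75.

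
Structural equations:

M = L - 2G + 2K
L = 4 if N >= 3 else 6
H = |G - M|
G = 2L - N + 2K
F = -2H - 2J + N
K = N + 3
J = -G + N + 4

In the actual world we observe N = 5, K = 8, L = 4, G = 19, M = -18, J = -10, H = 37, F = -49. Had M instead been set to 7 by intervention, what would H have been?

12

Under do(M=7), the mechanism M = L - 2G + 2K is discarded; M is fixed at 7.
K = N + 3  [with N=5]  = 8
L = 4 if N >= 3 else 6  [with N=5]  = 4
G = 2L - N + 2K  [with L=4, N=5, K=8]  = 19
H = |G - M|  [with G=19, M=7]  = 12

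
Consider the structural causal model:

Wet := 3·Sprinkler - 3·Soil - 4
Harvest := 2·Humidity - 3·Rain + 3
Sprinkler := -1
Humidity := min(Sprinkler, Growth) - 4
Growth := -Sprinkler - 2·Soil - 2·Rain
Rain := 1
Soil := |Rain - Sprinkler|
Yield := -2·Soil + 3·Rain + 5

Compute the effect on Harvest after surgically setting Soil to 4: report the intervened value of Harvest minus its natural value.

-8

The intervention breaks the incoming arrows to Soil: Soil := |Rain - Sprinkler| no longer applies, and Soil = 4.
Growth = -Sprinkler - 2·Soil - 2·Rain  [with Sprinkler=-1, Soil=4, Rain=1]  = -9
Humidity = min(Sprinkler, Growth) - 4  [with Sprinkler=-1, Growth=-9]  = -13
Harvest = 2·Humidity - 3·Rain + 3  [with Humidity=-13, Rain=1]  = -26
Without intervention: Soil = |Rain - Sprinkler|  [with Rain=1, Sprinkler=-1]  = 2; Growth = -Sprinkler - 2·Soil - 2·Rain  [with Sprinkler=-1, Soil=2, Rain=1]  = -5; Humidity = min(Sprinkler, Growth) - 4  [with Sprinkler=-1, Growth=-5]  = -9; Harvest = 2·Humidity - 3·Rain + 3  [with Humidity=-9, Rain=1]  = -18.
Change = -26 − (-18) = -8.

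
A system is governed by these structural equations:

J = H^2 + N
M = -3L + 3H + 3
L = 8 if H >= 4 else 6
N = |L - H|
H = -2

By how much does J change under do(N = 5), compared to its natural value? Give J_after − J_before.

-3

Intervening sets N = 5 and removes its equation (N = |L - H|).
J = H^2 + N  [with H=-2, N=5]  = 9
Without intervention: L = 8 if H >= 4 else 6  [with H=-2]  = 6; N = |L - H|  [with L=6, H=-2]  = 8; J = H^2 + N  [with H=-2, N=8]  = 12.
Change = 9 − 12 = -3.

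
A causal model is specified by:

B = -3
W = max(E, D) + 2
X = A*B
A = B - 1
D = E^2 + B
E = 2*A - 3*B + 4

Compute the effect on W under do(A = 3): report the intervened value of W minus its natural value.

336

Under do(A=3), the mechanism A = B - 1 is discarded; A is fixed at 3.
E = 2*A - 3*B + 4  [with A=3, B=-3]  = 19
D = E^2 + B  [with E=19, B=-3]  = 358
W = max(E, D) + 2  [with E=19, D=358]  = 360
Without intervention: A = B - 1  [with B=-3]  = -4; E = 2*A - 3*B + 4  [with A=-4, B=-3]  = 5; D = E^2 + B  [with E=5, B=-3]  = 22; W = max(E, D) + 2  [with E=5, D=22]  = 24.
Change = 360 − 24 = 336.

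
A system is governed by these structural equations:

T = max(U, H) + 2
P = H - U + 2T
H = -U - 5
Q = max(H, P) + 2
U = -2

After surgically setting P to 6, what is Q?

8

Intervening sets P = 6 and removes its equation (P = H - U + 2T).
H = -U - 5  [with U=-2]  = -3
Q = max(H, P) + 2  [with H=-3, P=6]  = 8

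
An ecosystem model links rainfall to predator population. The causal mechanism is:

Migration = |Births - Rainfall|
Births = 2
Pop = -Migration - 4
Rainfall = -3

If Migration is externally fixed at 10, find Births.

Under do(Migration=10), the mechanism Migration = |Births - Rainfall| is discarded; Migration is fixed at 10.
Since Births is not a descendant of the intervened variable, it is unaffected.

2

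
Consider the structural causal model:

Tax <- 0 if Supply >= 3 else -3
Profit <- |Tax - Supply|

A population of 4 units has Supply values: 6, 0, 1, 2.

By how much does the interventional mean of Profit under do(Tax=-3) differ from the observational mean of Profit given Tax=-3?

do(Tax=-3) breaks Tax's dependence on Supply. With Tax=-3 fixed, Profit across the units is 9, 3, 4, 5, mean 5.25.
Conditioning on Tax=-3 selects the 3 unit(s) with Supply ∈ {0, 1, 2}. Their Profit values: 3, 4, 5. Mean = 4.
Difference = 5.25 − 4 = 1.25.

1.25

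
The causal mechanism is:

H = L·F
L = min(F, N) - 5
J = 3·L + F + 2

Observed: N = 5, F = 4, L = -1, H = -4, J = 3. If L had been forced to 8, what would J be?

30

do(L=8) replaces the equation L = min(F, N) - 5 with the constant L = 8.
J = 3·L + F + 2  [with L=8, F=4]  = 30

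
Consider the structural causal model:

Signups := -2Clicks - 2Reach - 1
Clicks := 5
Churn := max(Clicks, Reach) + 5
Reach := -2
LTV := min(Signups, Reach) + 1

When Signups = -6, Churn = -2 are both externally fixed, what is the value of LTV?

-5

Setting Signups = -6, Churn = -2 by intervention discards those variables' equations.
LTV = min(Signups, Reach) + 1  [with Signups=-6, Reach=-2]  = -5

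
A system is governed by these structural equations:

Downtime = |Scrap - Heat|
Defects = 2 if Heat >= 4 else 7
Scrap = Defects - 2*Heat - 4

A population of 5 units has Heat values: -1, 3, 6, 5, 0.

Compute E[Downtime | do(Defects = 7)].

8.4

Every unit gets Defects=7 under the intervention. Downtime values become 6, 6, 15, 12, 3; E[Downtime|do(Defects=7)] = 8.4.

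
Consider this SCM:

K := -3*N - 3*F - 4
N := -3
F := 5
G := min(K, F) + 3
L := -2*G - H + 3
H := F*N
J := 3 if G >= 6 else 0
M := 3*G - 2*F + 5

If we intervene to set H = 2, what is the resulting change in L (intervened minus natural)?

-17

do(H=2) replaces the equation H := F*N with the constant H = 2.
K = -3*N - 3*F - 4  [with N=-3, F=5]  = -10
G = min(K, F) + 3  [with K=-10, F=5]  = -7
L = -2*G - H + 3  [with G=-7, H=2]  = 15
Without intervention: K = -3*N - 3*F - 4  [with N=-3, F=5]  = -10; H = F*N  [with F=5, N=-3]  = -15; G = min(K, F) + 3  [with K=-10, F=5]  = -7; L = -2*G - H + 3  [with G=-7, H=-15]  = 32.
Change = 15 − 32 = -17.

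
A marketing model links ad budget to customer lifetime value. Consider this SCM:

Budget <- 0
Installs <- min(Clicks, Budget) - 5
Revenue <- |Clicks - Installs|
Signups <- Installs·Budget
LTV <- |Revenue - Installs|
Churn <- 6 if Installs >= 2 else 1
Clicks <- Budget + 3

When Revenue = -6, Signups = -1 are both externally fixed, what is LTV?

1

Under do(Revenue = -6, Signups = -1), each intervened variable's structural equation is replaced by its fixed value.
Clicks = Budget + 3  [with Budget=0]  = 3
Installs = min(Clicks, Budget) - 5  [with Clicks=3, Budget=0]  = -5
LTV = |Revenue - Installs|  [with Revenue=-6, Installs=-5]  = 1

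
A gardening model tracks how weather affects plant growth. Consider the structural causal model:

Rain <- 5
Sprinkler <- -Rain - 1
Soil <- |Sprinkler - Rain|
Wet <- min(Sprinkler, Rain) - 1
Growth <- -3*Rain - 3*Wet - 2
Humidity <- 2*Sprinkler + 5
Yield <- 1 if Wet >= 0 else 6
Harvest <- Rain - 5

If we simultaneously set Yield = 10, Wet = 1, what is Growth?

-20

Under do(Yield = 10, Wet = 1), each intervened variable's structural equation is replaced by its fixed value.
Growth = -3*Rain - 3*Wet - 2  [with Rain=5, Wet=1]  = -20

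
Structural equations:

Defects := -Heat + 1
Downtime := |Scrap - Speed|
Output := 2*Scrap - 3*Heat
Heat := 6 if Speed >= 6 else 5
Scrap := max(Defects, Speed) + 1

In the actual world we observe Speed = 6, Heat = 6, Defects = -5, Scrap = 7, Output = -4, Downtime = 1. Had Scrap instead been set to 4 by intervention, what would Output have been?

-10

Intervening sets Scrap = 4 and removes its equation (Scrap := max(Defects, Speed) + 1).
Heat = 6 if Speed >= 6 else 5  [with Speed=6]  = 6
Output = 2*Scrap - 3*Heat  [with Scrap=4, Heat=6]  = -10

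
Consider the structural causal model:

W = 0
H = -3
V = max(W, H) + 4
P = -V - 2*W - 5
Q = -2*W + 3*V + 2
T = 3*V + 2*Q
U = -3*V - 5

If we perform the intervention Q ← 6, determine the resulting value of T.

The intervention breaks the incoming arrows to Q: Q = -2*W + 3*V + 2 no longer applies, and Q = 6.
V = max(W, H) + 4  [with W=0, H=-3]  = 4
T = 3*V + 2*Q  [with V=4, Q=6]  = 24

24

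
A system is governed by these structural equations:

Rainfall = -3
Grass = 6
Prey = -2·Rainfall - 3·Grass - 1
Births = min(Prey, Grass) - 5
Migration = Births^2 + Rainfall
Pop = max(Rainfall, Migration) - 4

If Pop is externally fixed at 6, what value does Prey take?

-13

do(Pop=6) replaces the equation Pop = max(Rainfall, Migration) - 4 with the constant Pop = 6.
Prey is not downstream of the intervention, so its value is determined by the original equations.
Prey = -2·Rainfall - 3·Grass - 1  [with Rainfall=-3, Grass=6]  = -13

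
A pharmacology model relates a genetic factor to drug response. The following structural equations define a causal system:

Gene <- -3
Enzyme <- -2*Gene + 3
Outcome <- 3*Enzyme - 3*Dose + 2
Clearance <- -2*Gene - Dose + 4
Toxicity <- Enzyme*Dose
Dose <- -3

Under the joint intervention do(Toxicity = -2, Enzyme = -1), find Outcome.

8

The joint intervention fixes Toxicity = -2, Enzyme = -1, removing each variable's own equation.
Outcome = 3*Enzyme - 3*Dose + 2  [with Enzyme=-1, Dose=-3]  = 8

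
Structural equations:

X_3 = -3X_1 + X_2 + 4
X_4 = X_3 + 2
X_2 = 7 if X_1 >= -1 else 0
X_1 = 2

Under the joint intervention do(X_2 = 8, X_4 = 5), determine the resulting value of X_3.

The joint intervention fixes X_2 = 8, X_4 = 5, removing each variable's own equation.
X_3 = -3X_1 + X_2 + 4  [with X_1=2, X_2=8]  = 6

6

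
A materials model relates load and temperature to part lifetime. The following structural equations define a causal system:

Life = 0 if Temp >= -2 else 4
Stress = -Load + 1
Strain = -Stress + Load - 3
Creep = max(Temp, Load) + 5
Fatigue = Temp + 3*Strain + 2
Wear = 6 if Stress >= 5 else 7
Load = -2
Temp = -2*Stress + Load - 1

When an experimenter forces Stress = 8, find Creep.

do(Stress=8) replaces the equation Stress = -Load + 1 with the constant Stress = 8.
Temp = -2*Stress + Load - 1  [with Stress=8, Load=-2]  = -19
Creep = max(Temp, Load) + 5  [with Temp=-19, Load=-2]  = 3

3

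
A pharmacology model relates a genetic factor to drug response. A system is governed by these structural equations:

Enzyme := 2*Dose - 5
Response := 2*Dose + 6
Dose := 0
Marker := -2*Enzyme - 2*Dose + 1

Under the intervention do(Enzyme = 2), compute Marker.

-3

The intervention breaks the incoming arrows to Enzyme: Enzyme := 2*Dose - 5 no longer applies, and Enzyme = 2.
Marker = -2*Enzyme - 2*Dose + 1  [with Enzyme=2, Dose=0]  = -3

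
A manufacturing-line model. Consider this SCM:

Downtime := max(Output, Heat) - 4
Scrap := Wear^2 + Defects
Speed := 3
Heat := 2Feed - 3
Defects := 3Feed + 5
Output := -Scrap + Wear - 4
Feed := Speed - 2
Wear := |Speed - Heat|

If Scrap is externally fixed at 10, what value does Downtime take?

-5

Intervening sets Scrap = 10 and removes its equation (Scrap := Wear^2 + Defects).
Feed = Speed - 2  [with Speed=3]  = 1
Heat = 2Feed - 3  [with Feed=1]  = -1
Wear = |Speed - Heat|  [with Speed=3, Heat=-1]  = 4
Output = -Scrap + Wear - 4  [with Scrap=10, Wear=4]  = -10
Downtime = max(Output, Heat) - 4  [with Output=-10, Heat=-1]  = -5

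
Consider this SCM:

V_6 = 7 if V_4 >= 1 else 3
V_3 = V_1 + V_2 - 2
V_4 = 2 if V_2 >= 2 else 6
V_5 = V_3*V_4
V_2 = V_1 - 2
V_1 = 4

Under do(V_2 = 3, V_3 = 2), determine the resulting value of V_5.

4

Under do(V_2 = 3, V_3 = 2), each intervened variable's structural equation is replaced by its fixed value.
V_4 = 2 if V_2 >= 2 else 6  [with V_2=3]  = 2
V_5 = V_3*V_4  [with V_3=2, V_4=2]  = 4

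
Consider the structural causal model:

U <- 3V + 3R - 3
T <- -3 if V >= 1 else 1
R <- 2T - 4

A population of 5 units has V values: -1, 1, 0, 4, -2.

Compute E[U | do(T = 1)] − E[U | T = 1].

4.2

The intervention sets T=1 in all 5 units regardless of V. Recomputing U per unit gives -12, -6, -9, 3, -15; average -7.8.
Observing T=1 restricts to units where T's equation naturally yields 1: V ∈ {-1, 0, -2}. In that subpopulation U = -12, -9, -15, mean -12.
Difference = -7.8 − (-12) = 4.2.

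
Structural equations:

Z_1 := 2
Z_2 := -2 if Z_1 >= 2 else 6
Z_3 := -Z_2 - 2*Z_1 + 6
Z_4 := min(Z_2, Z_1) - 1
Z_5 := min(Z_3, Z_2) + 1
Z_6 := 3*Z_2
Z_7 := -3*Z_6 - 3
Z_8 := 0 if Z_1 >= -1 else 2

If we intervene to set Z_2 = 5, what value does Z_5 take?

do(Z_2=5) replaces the equation Z_2 := -2 if Z_1 >= 2 else 6 with the constant Z_2 = 5.
Z_3 = -Z_2 - 2*Z_1 + 6  [with Z_2=5, Z_1=2]  = -3
Z_5 = min(Z_3, Z_2) + 1  [with Z_3=-3, Z_2=5]  = -2

-2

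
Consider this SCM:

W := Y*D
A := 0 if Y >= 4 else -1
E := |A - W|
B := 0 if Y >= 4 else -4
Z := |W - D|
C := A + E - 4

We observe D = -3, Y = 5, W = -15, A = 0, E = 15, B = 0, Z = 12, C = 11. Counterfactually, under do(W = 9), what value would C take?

The intervention breaks the incoming arrows to W: W := Y*D no longer applies, and W = 9.
A = 0 if Y >= 4 else -1  [with Y=5]  = 0
E = |A - W|  [with A=0, W=9]  = 9
C = A + E - 4  [with A=0, E=9]  = 5

5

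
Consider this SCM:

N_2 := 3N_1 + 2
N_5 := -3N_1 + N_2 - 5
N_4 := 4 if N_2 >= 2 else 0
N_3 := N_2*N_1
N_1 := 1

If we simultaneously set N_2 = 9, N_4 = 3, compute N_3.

The joint intervention fixes N_2 = 9, N_4 = 3, removing each variable's own equation.
N_3 = N_2*N_1  [with N_2=9, N_1=1]  = 9

9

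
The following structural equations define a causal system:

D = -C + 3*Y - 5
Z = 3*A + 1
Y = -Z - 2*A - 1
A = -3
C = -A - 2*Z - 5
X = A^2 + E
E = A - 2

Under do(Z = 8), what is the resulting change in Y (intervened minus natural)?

The intervention breaks the incoming arrows to Z: Z = 3*A + 1 no longer applies, and Z = 8.
Y = -Z - 2*A - 1  [with Z=8, A=-3]  = -3
Without intervention: Z = 3*A + 1  [with A=-3]  = -8; Y = -Z - 2*A - 1  [with Z=-8, A=-3]  = 13.
Change = -3 − 13 = -16.

-16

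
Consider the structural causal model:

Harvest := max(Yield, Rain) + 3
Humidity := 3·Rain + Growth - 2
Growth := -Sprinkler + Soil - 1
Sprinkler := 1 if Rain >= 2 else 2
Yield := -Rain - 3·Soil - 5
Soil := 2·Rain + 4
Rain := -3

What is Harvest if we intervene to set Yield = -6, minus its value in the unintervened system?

-7

Intervening sets Yield = -6 and removes its equation (Yield := -Rain - 3·Soil - 5).
Harvest = max(Yield, Rain) + 3  [with Yield=-6, Rain=-3]  = 0
Without intervention: Soil = 2·Rain + 4  [with Rain=-3]  = -2; Yield = -Rain - 3·Soil - 5  [with Rain=-3, Soil=-2]  = 4; Harvest = max(Yield, Rain) + 3  [with Yield=4, Rain=-3]  = 7.
Change = 0 − 7 = -7.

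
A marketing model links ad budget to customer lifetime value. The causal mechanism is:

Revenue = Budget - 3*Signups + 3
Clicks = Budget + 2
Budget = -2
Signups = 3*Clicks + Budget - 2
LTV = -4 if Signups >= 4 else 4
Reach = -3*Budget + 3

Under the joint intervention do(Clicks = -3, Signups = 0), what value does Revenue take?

Setting Clicks = -3, Signups = 0 by intervention discards those variables' equations.
Revenue = Budget - 3*Signups + 3  [with Budget=-2, Signups=0]  = 1

1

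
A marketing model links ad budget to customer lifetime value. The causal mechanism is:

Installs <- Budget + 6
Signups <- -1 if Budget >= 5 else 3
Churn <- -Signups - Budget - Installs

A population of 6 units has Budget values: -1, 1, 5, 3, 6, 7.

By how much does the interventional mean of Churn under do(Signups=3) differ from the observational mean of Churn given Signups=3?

do(Signups=3) breaks Signups's dependence on Budget. With Signups=3 fixed, Churn across the units is -7, -11, -19, -15, -21, -23, mean -16.
E[Churn|Signups=3] averages over only the 3 units with Signups=3 (Budget = -1, 1, 3): Churn = -7, -11, -15, mean -11.
Difference = -16 − (-11) = -5.

-5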